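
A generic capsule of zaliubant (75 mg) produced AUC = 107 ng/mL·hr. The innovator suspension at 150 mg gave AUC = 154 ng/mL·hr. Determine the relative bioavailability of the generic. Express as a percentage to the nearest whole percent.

F_rel = 139%

F_rel = (AUC_test/D_test) / (AUC_ref/D_ref)
      = (107/75) / (154/150)
      = 1.42667 / 1.02667 = 1.3896 = 138.96%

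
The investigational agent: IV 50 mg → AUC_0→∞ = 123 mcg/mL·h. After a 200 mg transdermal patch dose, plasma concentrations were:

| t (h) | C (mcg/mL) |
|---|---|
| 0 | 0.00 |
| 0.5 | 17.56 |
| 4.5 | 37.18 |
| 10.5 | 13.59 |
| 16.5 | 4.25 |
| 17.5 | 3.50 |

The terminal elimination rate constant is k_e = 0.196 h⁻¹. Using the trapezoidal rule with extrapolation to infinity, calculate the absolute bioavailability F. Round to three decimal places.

F = 0.694

Trapezoidal AUC_0→17.5 (transdermal patch):
  [0→0.5]: (0.00+17.56)/2 × 0.5 = 4.39
  [0.5→4.5]: (17.56+37.18)/2 × 4 = 109.48
  [4.5→10.5]: (37.18+13.59)/2 × 6 = 152.31
  [10.5→16.5]: (13.59+4.25)/2 × 6 = 53.52
  [16.5→17.5]: (4.25+3.50)/2 × 1 = 3.875
  Sum = 323.575 mcg/mL·h
Tail: C_last/k_e = 3.50/0.196 = 17.857
AUC_0→∞ (transdermal patch) = 323.575 + 17.857 = 341.432 mcg/mL·h
F = (AUC_ev/D_ev)/(AUC_iv/D_iv) = (341.432/200)/(123/50) = 1.70716/2.46 = 0.6940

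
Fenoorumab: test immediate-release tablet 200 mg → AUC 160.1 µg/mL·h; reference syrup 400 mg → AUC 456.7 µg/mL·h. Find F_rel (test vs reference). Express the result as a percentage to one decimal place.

F_rel = (AUC_test/D_test) / (AUC_ref/D_ref)
      = (160.1/200) / (456.7/400)
      = 0.8005 / 1.14175 = 0.7011 = 70.11%

F_rel = 70.1%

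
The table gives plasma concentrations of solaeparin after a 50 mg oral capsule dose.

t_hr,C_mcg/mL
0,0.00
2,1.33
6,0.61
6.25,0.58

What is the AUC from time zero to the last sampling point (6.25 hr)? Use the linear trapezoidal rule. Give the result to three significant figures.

AUC = 5.36 mcg/mL·hr

Trapezoidal AUC_0→6.25:
  [0→2]: (0.00+1.33)/2 × 2 = 1.33
  [2→6]: (1.33+0.61)/2 × 4 = 3.88
  [6→6.25]: (0.61+0.58)/2 × 0.25 = 0.14875
  Sum = 5.35875 mcg/mL·hr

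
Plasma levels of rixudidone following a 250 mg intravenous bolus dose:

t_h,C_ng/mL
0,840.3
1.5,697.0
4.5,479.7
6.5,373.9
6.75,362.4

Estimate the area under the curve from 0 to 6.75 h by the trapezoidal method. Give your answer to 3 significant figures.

AUC = 3860 ng/mL·h

Trapezoidal AUC_0→6.75:
  [0→1.5]: (840.3+697.0)/2 × 1.5 = 1152.975
  [1.5→4.5]: (697.0+479.7)/2 × 3 = 1765.05
  [4.5→6.5]: (479.7+373.9)/2 × 2 = 853.6
  [6.5→6.75]: (373.9+362.4)/2 × 0.25 = 92.0375
  Sum = 3863.6625 ng/mL·h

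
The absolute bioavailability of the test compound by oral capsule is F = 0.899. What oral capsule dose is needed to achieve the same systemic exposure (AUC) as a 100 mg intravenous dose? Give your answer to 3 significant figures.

D_oral = 111 mg

For equal systemic exposure: F × D_ev = D_iv
D_ev = D_iv / F = 100 / 0.899 = 111.235 mg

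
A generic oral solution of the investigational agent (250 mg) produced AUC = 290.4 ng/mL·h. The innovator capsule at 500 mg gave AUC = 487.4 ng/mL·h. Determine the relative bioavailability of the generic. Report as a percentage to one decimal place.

F_rel = 119.2%

F_rel = (AUC_test/D_test) / (AUC_ref/D_ref)
      = (290.4/250) / (487.4/500)
      = 1.1616 / 0.9748 = 1.1916 = 119.16%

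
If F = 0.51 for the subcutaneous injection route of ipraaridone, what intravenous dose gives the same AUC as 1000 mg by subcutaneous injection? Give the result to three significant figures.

D_iv = 510 mg

Systemic exposure from an extravascular dose = F × D_ev, so the equivalent IV dose is F × D_ev.
D_iv = F × D_ev = 0.51 × 1000 = 510 mg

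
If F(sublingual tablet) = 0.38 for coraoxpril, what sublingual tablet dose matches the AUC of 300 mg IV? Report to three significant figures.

D_sublingual = 789 mg

For equal systemic exposure: F × D_ev = D_iv
D_ev = D_iv / F = 300 / 0.38 = 789.474 mg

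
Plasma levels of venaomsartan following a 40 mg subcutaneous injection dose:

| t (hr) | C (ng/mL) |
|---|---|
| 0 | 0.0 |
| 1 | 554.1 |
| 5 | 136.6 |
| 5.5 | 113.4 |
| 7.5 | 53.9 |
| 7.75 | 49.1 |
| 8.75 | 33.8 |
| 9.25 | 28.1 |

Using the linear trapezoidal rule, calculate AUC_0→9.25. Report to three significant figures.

AUC = 1960 ng/mL·hr

Trapezoidal AUC_0→9.25:
  [0→1]: (0.0+554.1)/2 × 1 = 277.05
  [1→5]: (554.1+136.6)/2 × 4 = 1381.4
  [5→5.5]: (136.6+113.4)/2 × 0.5 = 62.5
  [5.5→7.5]: (113.4+53.9)/2 × 2 = 167.3
  [7.5→7.75]: (53.9+49.1)/2 × 0.25 = 12.875
  [7.75→8.75]: (49.1+33.8)/2 × 1 = 41.45
  [8.75→9.25]: (33.8+28.1)/2 × 0.5 = 15.475
  Sum = 1958.05 ng/mL·hr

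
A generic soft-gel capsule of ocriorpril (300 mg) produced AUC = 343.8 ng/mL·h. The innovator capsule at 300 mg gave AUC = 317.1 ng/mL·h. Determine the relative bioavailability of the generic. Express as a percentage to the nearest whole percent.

F_rel = 108%

F_rel = (AUC_test/D_test) / (AUC_ref/D_ref)
      = (343.8/300) / (317.1/300)
      = 1.146 / 1.057 = 1.0842 = 108.42%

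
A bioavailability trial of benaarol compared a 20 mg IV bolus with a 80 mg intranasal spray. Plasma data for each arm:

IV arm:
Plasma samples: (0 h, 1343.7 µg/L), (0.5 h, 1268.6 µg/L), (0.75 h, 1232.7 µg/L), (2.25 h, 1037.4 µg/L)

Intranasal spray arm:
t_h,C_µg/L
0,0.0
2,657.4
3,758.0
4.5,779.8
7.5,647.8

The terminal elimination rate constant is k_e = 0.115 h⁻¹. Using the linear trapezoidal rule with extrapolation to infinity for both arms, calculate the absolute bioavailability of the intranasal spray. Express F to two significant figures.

F = 0.22

Trapezoidal AUC_0→2.25 (IV):
  [0→0.5]: (1343.7+1268.6)/2 × 0.5 = 653.075
  [0.5→0.75]: (1268.6+1232.7)/2 × 0.25 = 312.6625
  [0.75→2.25]: (1232.7+1037.4)/2 × 1.5 = 1702.575
  Sum = 2668.3125 µg/L·h
IV tail: 1037.4/0.115 = 9020.870; AUC_iv,0→∞ = 2668.3125 + 9020.870 = 11689.1825 µg/L·h
Trapezoidal AUC_0→7.5 (intranasal spray):
  [0→2]: (0.0+657.4)/2 × 2 = 657.4
  [2→3]: (657.4+758.0)/2 × 1 = 707.7
  [3→4.5]: (758.0+779.8)/2 × 1.5 = 1153.35
  [4.5→7.5]: (779.8+647.8)/2 × 3 = 2141.4
  Sum = 4659.85 µg/L·h
intranasal spray tail: 647.8/0.115 = 5633.043; AUC_ev,0→∞ = 4659.85 + 5633.043 = 10292.893 µg/L·h
F = (AUC_ev/D_ev)/(AUC_iv/D_iv) = (10292.893/80)/(11689.1825/20) = 128.661/584.459 = 0.2201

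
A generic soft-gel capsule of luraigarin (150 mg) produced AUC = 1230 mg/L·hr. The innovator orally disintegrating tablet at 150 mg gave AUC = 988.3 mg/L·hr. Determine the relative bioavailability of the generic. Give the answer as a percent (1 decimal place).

F_rel = 124.5%

F_rel = (AUC_test/D_test) / (AUC_ref/D_ref)
      = (1230/150) / (988.3/150)
      = 8.2 / 6.58867 = 1.2446 = 124.46%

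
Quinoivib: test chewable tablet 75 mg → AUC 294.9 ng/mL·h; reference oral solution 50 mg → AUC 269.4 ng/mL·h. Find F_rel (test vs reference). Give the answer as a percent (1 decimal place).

F_rel = 73.0%

F_rel = (AUC_test/D_test) / (AUC_ref/D_ref)
      = (294.9/75) / (269.4/50)
      = 3.932 / 5.388 = 0.7298 = 72.98%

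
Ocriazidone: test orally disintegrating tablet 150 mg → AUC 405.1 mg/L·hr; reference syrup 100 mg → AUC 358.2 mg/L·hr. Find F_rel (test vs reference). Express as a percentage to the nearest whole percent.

F_rel = (AUC_test/D_test) / (AUC_ref/D_ref)
      = (405.1/150) / (358.2/100)
      = 2.70067 / 3.582 = 0.7540 = 75.40%

F_rel = 75%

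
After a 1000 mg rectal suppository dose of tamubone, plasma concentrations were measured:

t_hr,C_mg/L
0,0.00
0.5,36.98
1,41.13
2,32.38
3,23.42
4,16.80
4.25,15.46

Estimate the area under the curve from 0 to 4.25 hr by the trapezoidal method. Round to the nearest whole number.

AUC = 118 mg/L·hr

Trapezoidal AUC_0→4.25:
  [0→0.5]: (0.00+36.98)/2 × 0.5 = 9.245
  [0.5→1]: (36.98+41.13)/2 × 0.5 = 19.5275
  [1→2]: (41.13+32.38)/2 × 1 = 36.755
  [2→3]: (32.38+23.42)/2 × 1 = 27.9
  [3→4]: (23.42+16.80)/2 × 1 = 20.11
  [4→4.25]: (16.80+15.46)/2 × 0.25 = 4.0325
  Sum = 117.57 mg/L·hr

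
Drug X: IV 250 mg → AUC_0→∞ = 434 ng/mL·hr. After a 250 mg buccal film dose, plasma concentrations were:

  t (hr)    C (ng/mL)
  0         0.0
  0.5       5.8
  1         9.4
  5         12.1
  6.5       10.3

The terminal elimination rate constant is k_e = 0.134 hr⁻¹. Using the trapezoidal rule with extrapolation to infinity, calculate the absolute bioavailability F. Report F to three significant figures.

Trapezoidal AUC_0→6.5 (buccal film):
  [0→0.5]: (0.0+5.8)/2 × 0.5 = 1.45
  [0.5→1]: (5.8+9.4)/2 × 0.5 = 3.8
  [1→5]: (9.4+12.1)/2 × 4 = 43.0
  [5→6.5]: (12.1+10.3)/2 × 1.5 = 16.8
  Sum = 65.05 ng/mL·hr
Tail: C_last/k_e = 10.3/0.134 = 76.866
AUC_0→∞ (buccal film) = 65.05 + 76.866 = 141.916 ng/mL·hr
F = (AUC_ev/D_ev)/(AUC_iv/D_iv) = (141.916/250)/(434/250) = 0.567664/1.736 = 0.3270

F = 0.327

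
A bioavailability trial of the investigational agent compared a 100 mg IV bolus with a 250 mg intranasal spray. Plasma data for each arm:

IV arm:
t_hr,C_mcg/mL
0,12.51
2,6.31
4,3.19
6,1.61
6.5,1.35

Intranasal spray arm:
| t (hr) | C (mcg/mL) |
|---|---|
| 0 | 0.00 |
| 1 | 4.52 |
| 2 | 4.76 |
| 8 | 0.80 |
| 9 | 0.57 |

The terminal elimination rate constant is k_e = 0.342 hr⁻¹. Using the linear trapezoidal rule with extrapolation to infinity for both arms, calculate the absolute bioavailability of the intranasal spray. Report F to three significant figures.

Trapezoidal AUC_0→6.5 (IV):
  [0→2]: (12.51+6.31)/2 × 2 = 18.82
  [2→4]: (6.31+3.19)/2 × 2 = 9.5
  [4→6]: (3.19+1.61)/2 × 2 = 4.8
  [6→6.5]: (1.61+1.35)/2 × 0.5 = 0.74
  Sum = 33.86 mcg/mL·hr
IV tail: 1.35/0.342 = 3.947; AUC_iv,0→∞ = 33.86 + 3.947 = 37.807 mcg/mL·hr
Trapezoidal AUC_0→9 (intranasal spray):
  [0→1]: (0.00+4.52)/2 × 1 = 2.26
  [1→2]: (4.52+4.76)/2 × 1 = 4.64
  [2→8]: (4.76+0.80)/2 × 6 = 16.68
  [8→9]: (0.80+0.57)/2 × 1 = 0.685
  Sum = 24.265 mcg/mL·hr
intranasal spray tail: 0.57/0.342 = 1.667; AUC_ev,0→∞ = 24.265 + 1.667 = 25.932 mcg/mL·hr
F = (AUC_ev/D_ev)/(AUC_iv/D_iv) = (25.932/250)/(37.807/100) = 0.103728/0.37807 = 0.2744

F = 0.274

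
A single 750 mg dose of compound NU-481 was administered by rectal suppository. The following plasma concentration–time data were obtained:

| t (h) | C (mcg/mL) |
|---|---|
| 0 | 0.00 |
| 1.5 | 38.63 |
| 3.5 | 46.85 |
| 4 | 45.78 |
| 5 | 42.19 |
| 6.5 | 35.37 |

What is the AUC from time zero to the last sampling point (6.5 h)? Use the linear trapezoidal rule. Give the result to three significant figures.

AUC = 240 mcg/mL·h

Trapezoidal AUC_0→6.5:
  [0→1.5]: (0.00+38.63)/2 × 1.5 = 28.9725
  [1.5→3.5]: (38.63+46.85)/2 × 2 = 85.48
  [3.5→4]: (46.85+45.78)/2 × 0.5 = 23.1575
  [4→5]: (45.78+42.19)/2 × 1 = 43.985
  [5→6.5]: (42.19+35.37)/2 × 1.5 = 58.17
  Sum = 239.765 mcg/mL·h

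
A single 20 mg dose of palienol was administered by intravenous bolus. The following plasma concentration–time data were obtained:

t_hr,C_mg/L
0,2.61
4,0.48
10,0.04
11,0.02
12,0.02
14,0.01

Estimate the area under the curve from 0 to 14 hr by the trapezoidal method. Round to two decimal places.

Trapezoidal AUC_0→14:
  [0→4]: (2.61+0.48)/2 × 4 = 6.18
  [4→10]: (0.48+0.04)/2 × 6 = 1.56
  [10→11]: (0.04+0.02)/2 × 1 = 0.03
  [11→12]: (0.02+0.02)/2 × 1 = 0.02
  [12→14]: (0.02+0.01)/2 × 2 = 0.03
  Sum = 7.82 mg/L·hr

AUC = 7.82 mg/L·hr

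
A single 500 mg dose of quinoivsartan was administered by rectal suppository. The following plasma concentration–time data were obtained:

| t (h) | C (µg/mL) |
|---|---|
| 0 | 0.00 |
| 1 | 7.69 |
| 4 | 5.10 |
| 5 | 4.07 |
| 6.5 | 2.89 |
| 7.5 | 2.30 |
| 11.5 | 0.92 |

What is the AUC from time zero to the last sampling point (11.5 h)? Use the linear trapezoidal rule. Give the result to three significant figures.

Trapezoidal AUC_0→11.5:
  [0→1]: (0.00+7.69)/2 × 1 = 3.845
  [1→4]: (7.69+5.10)/2 × 3 = 19.185
  [4→5]: (5.10+4.07)/2 × 1 = 4.585
  [5→6.5]: (4.07+2.89)/2 × 1.5 = 5.22
  [6.5→7.5]: (2.89+2.30)/2 × 1 = 2.595
  [7.5→11.5]: (2.30+0.92)/2 × 4 = 6.44
  Sum = 41.87 µg/mL·h

AUC = 41.9 µg/mL·h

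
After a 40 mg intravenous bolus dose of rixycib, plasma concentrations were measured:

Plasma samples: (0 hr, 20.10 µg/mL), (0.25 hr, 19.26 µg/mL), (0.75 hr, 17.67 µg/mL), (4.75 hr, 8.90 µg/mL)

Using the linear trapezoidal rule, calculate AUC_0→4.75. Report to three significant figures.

Trapezoidal AUC_0→4.75:
  [0→0.25]: (20.10+19.26)/2 × 0.25 = 4.92
  [0.25→0.75]: (19.26+17.67)/2 × 0.5 = 9.2325
  [0.75→4.75]: (17.67+8.90)/2 × 4 = 53.14
  Sum = 67.2925 µg/mL·hr

AUC = 67.3 µg/mL·hr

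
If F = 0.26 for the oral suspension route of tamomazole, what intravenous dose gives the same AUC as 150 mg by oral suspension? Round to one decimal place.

D_iv = 39.0 mg

Systemic exposure from an extravascular dose = F × D_ev, so the equivalent IV dose is F × D_ev.
D_iv = F × D_ev = 0.26 × 150 = 39 mg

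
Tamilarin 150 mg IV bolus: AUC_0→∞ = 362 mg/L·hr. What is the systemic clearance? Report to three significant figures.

CL = Dose_iv / AUC_0→∞
   = 150 / 362 = 0.414365 L/hr

CL = 0.414 L/hr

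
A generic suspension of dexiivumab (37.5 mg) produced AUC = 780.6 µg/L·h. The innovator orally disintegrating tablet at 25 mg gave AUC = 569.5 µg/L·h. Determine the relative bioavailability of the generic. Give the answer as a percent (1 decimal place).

F_rel = 91.4%

F_rel = (AUC_test/D_test) / (AUC_ref/D_ref)
      = (780.6/37.5) / (569.5/25)
      = 20.816 / 22.78 = 0.9138 = 91.38%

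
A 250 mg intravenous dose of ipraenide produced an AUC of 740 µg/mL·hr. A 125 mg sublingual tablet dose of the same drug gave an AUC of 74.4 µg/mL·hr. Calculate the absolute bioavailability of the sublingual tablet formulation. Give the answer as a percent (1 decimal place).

F = (AUC_ev / D_ev) / (AUC_iv / D_iv)
  = (74.4/125) / (740/250)
  = 0.5952 / 2.96 = 0.2011
  = 20.11%

F = 20.1%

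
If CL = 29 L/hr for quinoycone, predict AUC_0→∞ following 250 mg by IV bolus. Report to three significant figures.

AUC = 8.62 mg/L·hr

AUC_0→∞ = Dose_iv / CL
        = 250 / 29 = 8.62069 mg/L·hr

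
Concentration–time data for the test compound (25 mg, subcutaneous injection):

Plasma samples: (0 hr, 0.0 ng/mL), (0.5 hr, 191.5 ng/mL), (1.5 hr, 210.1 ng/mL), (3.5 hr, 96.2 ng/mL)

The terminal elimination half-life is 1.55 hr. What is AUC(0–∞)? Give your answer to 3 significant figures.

AUC = 770 ng/mL·hr

Trapezoidal AUC_0→3.5:
  [0→0.5]: (0.0+191.5)/2 × 0.5 = 47.875
  [0.5→1.5]: (191.5+210.1)/2 × 1 = 200.8
  [1.5→3.5]: (210.1+96.2)/2 × 2 = 306.3
  Sum = 554.975 ng/mL·hr
k_e = ln2 / t½ = 0.693147 / 1.55 = 0.4472 hr^-1
Extrapolated tail: C_last / k_e = 96.2 / 0.4472 = 215.116
AUC_0→∞ = 554.975 + 215.116 = 770.091 ng/mL·hr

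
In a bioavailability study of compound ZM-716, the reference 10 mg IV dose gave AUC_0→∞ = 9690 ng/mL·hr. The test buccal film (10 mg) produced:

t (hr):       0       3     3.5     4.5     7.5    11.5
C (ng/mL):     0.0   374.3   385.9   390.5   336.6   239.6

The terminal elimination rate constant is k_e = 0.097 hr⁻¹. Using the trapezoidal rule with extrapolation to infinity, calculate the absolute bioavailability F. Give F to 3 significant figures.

F = 0.604

Trapezoidal AUC_0→11.5 (buccal film):
  [0→3]: (0.0+374.3)/2 × 3 = 561.45
  [3→3.5]: (374.3+385.9)/2 × 0.5 = 190.05
  [3.5→4.5]: (385.9+390.5)/2 × 1 = 388.2
  [4.5→7.5]: (390.5+336.6)/2 × 3 = 1090.65
  [7.5→11.5]: (336.6+239.6)/2 × 4 = 1152.4
  Sum = 3382.75 ng/mL·hr
Tail: C_last/k_e = 239.6/0.097 = 2470.103
AUC_0→∞ (buccal film) = 3382.75 + 2470.103 = 5852.853 ng/mL·hr
F = (AUC_ev/D_ev)/(AUC_iv/D_iv) = (5852.853/10)/(9690/10) = 585.2853/969 = 0.6040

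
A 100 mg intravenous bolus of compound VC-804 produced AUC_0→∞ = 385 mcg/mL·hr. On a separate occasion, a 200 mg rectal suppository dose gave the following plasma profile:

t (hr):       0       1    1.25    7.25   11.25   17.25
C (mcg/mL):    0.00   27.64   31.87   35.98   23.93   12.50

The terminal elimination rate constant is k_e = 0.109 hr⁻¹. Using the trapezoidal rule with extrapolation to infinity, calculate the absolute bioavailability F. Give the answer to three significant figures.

F = 0.738

Trapezoidal AUC_0→17.25 (rectal suppository):
  [0→1]: (0.00+27.64)/2 × 1 = 13.82
  [1→1.25]: (27.64+31.87)/2 × 0.25 = 7.43875
  [1.25→7.25]: (31.87+35.98)/2 × 6 = 203.55
  [7.25→11.25]: (35.98+23.93)/2 × 4 = 119.82
  [11.25→17.25]: (23.93+12.50)/2 × 6 = 109.29
  Sum = 453.91875 mcg/mL·hr
Tail: C_last/k_e = 12.50/0.109 = 114.679
AUC_0→∞ (rectal suppository) = 453.91875 + 114.679 = 568.59775 mcg/mL·hr
F = (AUC_ev/D_ev)/(AUC_iv/D_iv) = (568.59775/200)/(385/100) = 2.84299/3.85 = 0.7384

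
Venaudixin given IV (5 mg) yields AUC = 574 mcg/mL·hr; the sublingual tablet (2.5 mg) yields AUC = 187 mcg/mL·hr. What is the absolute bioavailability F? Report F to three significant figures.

F = 0.652

F = (AUC_ev / D_ev) / (AUC_iv / D_iv)
  = (187/2.5) / (574/5)
  = 74.8 / 114.8 = 0.6516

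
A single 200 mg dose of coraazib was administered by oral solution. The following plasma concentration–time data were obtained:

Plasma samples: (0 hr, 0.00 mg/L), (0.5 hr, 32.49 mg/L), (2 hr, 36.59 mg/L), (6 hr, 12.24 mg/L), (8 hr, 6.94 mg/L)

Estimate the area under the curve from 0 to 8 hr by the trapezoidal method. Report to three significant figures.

Trapezoidal AUC_0→8:
  [0→0.5]: (0.00+32.49)/2 × 0.5 = 8.1225
  [0.5→2]: (32.49+36.59)/2 × 1.5 = 51.81
  [2→6]: (36.59+12.24)/2 × 4 = 97.66
  [6→8]: (12.24+6.94)/2 × 2 = 19.18
  Sum = 176.7725 mg/L·hr

AUC = 177 mg/L·hr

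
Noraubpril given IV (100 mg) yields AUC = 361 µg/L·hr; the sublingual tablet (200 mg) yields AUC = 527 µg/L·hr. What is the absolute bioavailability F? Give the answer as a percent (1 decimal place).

F = 73.0%

F = (AUC_ev / D_ev) / (AUC_iv / D_iv)
  = (527/200) / (361/100)
  = 2.635 / 3.61 = 0.7299
  = 72.99%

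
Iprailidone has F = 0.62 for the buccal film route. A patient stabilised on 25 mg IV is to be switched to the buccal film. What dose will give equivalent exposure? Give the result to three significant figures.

For equal systemic exposure: F × D_ev = D_iv
D_ev = D_iv / F = 25 / 0.62 = 40.3226 mg

D_buccal = 40.3 mg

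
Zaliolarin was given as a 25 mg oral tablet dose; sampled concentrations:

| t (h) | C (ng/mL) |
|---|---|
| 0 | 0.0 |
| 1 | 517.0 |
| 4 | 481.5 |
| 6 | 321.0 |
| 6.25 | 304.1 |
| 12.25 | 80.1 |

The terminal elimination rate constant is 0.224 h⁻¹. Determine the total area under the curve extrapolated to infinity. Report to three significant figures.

AUC = 4150 ng/mL·h

Trapezoidal AUC_0→12.25:
  [0→1]: (0.0+517.0)/2 × 1 = 258.5
  [1→4]: (517.0+481.5)/2 × 3 = 1497.75
  [4→6]: (481.5+321.0)/2 × 2 = 802.5
  [6→6.25]: (321.0+304.1)/2 × 0.25 = 78.1375
  [6.25→12.25]: (304.1+80.1)/2 × 6 = 1152.6
  Sum = 3789.4875 ng/mL·h
Extrapolated tail: C_last / k_e = 80.1 / 0.224 = 357.589
AUC_0→∞ = 3789.4875 + 357.589 = 4147.0765 ng/mL·h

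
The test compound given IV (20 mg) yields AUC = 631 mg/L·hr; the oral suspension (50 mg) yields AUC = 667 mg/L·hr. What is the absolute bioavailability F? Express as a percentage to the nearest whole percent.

F = (AUC_ev / D_ev) / (AUC_iv / D_iv)
  = (667/50) / (631/20)
  = 13.34 / 31.55 = 0.4228
  = 42.28%

F = 42%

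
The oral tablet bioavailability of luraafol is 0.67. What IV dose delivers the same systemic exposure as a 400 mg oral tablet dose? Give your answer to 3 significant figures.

D_iv = 268 mg

Systemic exposure from an extravascular dose = F × D_ev, so the equivalent IV dose is F × D_ev.
D_iv = F × D_ev = 0.67 × 400 = 268 mg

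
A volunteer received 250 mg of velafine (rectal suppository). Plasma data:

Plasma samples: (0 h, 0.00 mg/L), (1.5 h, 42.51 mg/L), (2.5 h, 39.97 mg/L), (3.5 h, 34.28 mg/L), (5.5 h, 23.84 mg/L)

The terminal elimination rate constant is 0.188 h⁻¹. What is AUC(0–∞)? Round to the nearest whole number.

Trapezoidal AUC_0→5.5:
  [0→1.5]: (0.00+42.51)/2 × 1.5 = 31.8825
  [1.5→2.5]: (42.51+39.97)/2 × 1 = 41.24
  [2.5→3.5]: (39.97+34.28)/2 × 1 = 37.125
  [3.5→5.5]: (34.28+23.84)/2 × 2 = 58.12
  Sum = 168.3675 mg/L·h
Extrapolated tail: C_last / k_e = 23.84 / 0.188 = 126.809
AUC_0→∞ = 168.3675 + 126.809 = 295.1765 mg/L·h

AUC = 295 mg/L·h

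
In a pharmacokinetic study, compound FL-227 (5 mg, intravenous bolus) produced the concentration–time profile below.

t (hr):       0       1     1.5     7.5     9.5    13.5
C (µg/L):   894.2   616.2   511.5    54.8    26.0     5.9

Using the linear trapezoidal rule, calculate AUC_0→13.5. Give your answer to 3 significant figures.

AUC = 2880 µg/L·hr

Trapezoidal AUC_0→13.5:
  [0→1]: (894.2+616.2)/2 × 1 = 755.2
  [1→1.5]: (616.2+511.5)/2 × 0.5 = 281.925
  [1.5→7.5]: (511.5+54.8)/2 × 6 = 1698.9
  [7.5→9.5]: (54.8+26.0)/2 × 2 = 80.8
  [9.5→13.5]: (26.0+5.9)/2 × 4 = 63.8
  Sum = 2880.625 µg/L·hr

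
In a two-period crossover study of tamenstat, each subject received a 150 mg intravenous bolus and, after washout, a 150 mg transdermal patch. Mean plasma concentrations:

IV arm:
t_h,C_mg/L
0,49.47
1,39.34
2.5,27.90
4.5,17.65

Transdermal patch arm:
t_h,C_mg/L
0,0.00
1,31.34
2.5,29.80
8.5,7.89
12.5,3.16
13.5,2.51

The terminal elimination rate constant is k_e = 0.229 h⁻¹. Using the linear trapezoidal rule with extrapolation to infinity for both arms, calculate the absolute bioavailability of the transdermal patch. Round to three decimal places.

Trapezoidal AUC_0→4.5 (IV):
  [0→1]: (49.47+39.34)/2 × 1 = 44.405
  [1→2.5]: (39.34+27.90)/2 × 1.5 = 50.43
  [2.5→4.5]: (27.90+17.65)/2 × 2 = 45.55
  Sum = 140.385 mg/L·h
IV tail: 17.65/0.229 = 77.074; AUC_iv,0→∞ = 140.385 + 77.074 = 217.459 mg/L·h
Trapezoidal AUC_0→13.5 (transdermal patch):
  [0→1]: (0.00+31.34)/2 × 1 = 15.67
  [1→2.5]: (31.34+29.80)/2 × 1.5 = 45.855
  [2.5→8.5]: (29.80+7.89)/2 × 6 = 113.07
  [8.5→12.5]: (7.89+3.16)/2 × 4 = 22.1
  [12.5→13.5]: (3.16+2.51)/2 × 1 = 2.835
  Sum = 199.53 mg/L·h
transdermal patch tail: 2.51/0.229 = 10.961; AUC_ev,0→∞ = 199.53 + 10.961 = 210.491 mg/L·h
F = (AUC_ev/D_ev)/(AUC_iv/D_iv) = (210.491/150)/(217.459/150) = 1.40327/1.44973 = 0.9680

F = 0.968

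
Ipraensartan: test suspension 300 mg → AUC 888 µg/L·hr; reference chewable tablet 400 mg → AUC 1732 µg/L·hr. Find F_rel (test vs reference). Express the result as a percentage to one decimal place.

F_rel = (AUC_test/D_test) / (AUC_ref/D_ref)
      = (888/300) / (1732/400)
      = 2.96 / 4.33 = 0.6836 = 68.36%

F_rel = 68.4%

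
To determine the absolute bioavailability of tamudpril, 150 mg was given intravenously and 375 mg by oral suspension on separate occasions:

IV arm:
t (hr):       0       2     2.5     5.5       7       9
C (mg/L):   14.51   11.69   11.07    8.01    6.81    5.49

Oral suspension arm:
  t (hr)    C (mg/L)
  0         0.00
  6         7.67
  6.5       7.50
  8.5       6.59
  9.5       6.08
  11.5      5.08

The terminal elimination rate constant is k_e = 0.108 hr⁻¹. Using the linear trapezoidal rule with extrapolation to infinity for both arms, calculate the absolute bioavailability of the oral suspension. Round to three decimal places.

Trapezoidal AUC_0→9 (IV):
  [0→2]: (14.51+11.69)/2 × 2 = 26.2
  [2→2.5]: (11.69+11.07)/2 × 0.5 = 5.69
  [2.5→5.5]: (11.07+8.01)/2 × 3 = 28.62
  [5.5→7]: (8.01+6.81)/2 × 1.5 = 11.115
  [7→9]: (6.81+5.49)/2 × 2 = 12.3
  Sum = 83.925 mg/L·hr
IV tail: 5.49/0.108 = 50.833; AUC_iv,0→∞ = 83.925 + 50.833 = 134.758 mg/L·hr
Trapezoidal AUC_0→11.5 (oral suspension):
  [0→6]: (0.00+7.67)/2 × 6 = 23.01
  [6→6.5]: (7.67+7.50)/2 × 0.5 = 3.7925
  [6.5→8.5]: (7.50+6.59)/2 × 2 = 14.09
  [8.5→9.5]: (6.59+6.08)/2 × 1 = 6.335
  [9.5→11.5]: (6.08+5.08)/2 × 2 = 11.16
  Sum = 58.3875 mg/L·hr
oral suspension tail: 5.08/0.108 = 47.037; AUC_ev,0→∞ = 58.3875 + 47.037 = 105.4245 mg/L·hr
F = (AUC_ev/D_ev)/(AUC_iv/D_iv) = (105.4245/375)/(134.758/150) = 0.281132/0.898387 = 0.3129

F = 0.313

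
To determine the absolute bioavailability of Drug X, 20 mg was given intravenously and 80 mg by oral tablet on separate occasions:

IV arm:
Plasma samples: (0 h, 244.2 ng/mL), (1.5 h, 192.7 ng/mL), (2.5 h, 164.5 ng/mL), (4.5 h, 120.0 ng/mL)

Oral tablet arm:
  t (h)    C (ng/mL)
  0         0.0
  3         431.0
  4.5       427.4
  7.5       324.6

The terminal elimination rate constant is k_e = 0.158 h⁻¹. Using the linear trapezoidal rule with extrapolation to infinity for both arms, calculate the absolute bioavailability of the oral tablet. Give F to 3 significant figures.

F = 0.721

Trapezoidal AUC_0→4.5 (IV):
  [0→1.5]: (244.2+192.7)/2 × 1.5 = 327.675
  [1.5→2.5]: (192.7+164.5)/2 × 1 = 178.6
  [2.5→4.5]: (164.5+120.0)/2 × 2 = 284.5
  Sum = 790.775 ng/mL·h
IV tail: 120.0/0.158 = 759.494; AUC_iv,0→∞ = 790.775 + 759.494 = 1550.269 ng/mL·h
Trapezoidal AUC_0→7.5 (oral tablet):
  [0→3]: (0.0+431.0)/2 × 3 = 646.5
  [3→4.5]: (431.0+427.4)/2 × 1.5 = 643.8
  [4.5→7.5]: (427.4+324.6)/2 × 3 = 1128.0
  Sum = 2418.3 ng/mL·h
oral tablet tail: 324.6/0.158 = 2054.430; AUC_ev,0→∞ = 2418.3 + 2054.430 = 4472.73 ng/mL·h
F = (AUC_ev/D_ev)/(AUC_iv/D_iv) = (4472.73/80)/(1550.269/20) = 55.909125/77.51345 = 0.7213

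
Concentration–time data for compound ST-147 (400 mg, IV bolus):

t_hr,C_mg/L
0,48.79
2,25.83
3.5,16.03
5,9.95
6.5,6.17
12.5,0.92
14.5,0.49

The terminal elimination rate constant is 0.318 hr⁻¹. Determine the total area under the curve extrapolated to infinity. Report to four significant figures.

AUC = 161.8 mg/L·hr

Trapezoidal AUC_0→14.5:
  [0→2]: (48.79+25.83)/2 × 2 = 74.62
  [2→3.5]: (25.83+16.03)/2 × 1.5 = 31.395
  [3.5→5]: (16.03+9.95)/2 × 1.5 = 19.485
  [5→6.5]: (9.95+6.17)/2 × 1.5 = 12.09
  [6.5→12.5]: (6.17+0.92)/2 × 6 = 21.27
  [12.5→14.5]: (0.92+0.49)/2 × 2 = 1.41
  Sum = 160.27 mg/L·hr
Extrapolated tail: C_last / k_e = 0.49 / 0.318 = 1.541
AUC_0→∞ = 160.27 + 1.541 = 161.811 mg/L·hr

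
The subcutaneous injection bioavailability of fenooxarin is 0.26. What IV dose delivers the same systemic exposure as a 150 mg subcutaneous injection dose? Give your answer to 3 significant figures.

D_iv = 39.0 mg

Systemic exposure from an extravascular dose = F × D_ev, so the equivalent IV dose is F × D_ev.
D_iv = F × D_ev = 0.26 × 150 = 39 mg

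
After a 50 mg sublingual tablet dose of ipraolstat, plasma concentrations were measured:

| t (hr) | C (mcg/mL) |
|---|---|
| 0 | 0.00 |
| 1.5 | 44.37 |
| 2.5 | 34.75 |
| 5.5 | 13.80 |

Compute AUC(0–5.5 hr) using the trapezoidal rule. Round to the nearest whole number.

Trapezoidal AUC_0→5.5:
  [0→1.5]: (0.00+44.37)/2 × 1.5 = 33.2775
  [1.5→2.5]: (44.37+34.75)/2 × 1 = 39.56
  [2.5→5.5]: (34.75+13.80)/2 × 3 = 72.825
  Sum = 145.6625 mcg/mL·hr

AUC = 146 mcg/mL·hr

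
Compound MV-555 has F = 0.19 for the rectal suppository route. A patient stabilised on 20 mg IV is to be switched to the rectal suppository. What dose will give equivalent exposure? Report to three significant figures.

D_rectal = 105 mg

For equal systemic exposure: F × D_ev = D_iv
D_ev = D_iv / F = 20 / 0.19 = 105.263 mg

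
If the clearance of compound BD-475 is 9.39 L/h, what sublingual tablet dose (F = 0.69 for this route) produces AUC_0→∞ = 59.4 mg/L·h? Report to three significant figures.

Dose = 808 mg

Dose = CL × AUC_0→∞ / F
     = 9.39 × 59.4 / 0.69 = 808.357 mg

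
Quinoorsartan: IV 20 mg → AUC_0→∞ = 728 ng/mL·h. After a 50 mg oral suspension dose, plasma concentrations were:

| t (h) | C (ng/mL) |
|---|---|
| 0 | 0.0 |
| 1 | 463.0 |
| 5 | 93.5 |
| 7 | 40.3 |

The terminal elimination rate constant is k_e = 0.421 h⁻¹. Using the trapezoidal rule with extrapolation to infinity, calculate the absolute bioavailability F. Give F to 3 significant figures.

F = 0.865

Trapezoidal AUC_0→7 (oral suspension):
  [0→1]: (0.0+463.0)/2 × 1 = 231.5
  [1→5]: (463.0+93.5)/2 × 4 = 1113.0
  [5→7]: (93.5+40.3)/2 × 2 = 133.8
  Sum = 1478.3 ng/mL·h
Tail: C_last/k_e = 40.3/0.421 = 95.724
AUC_0→∞ (oral suspension) = 1478.3 + 95.724 = 1574.024 ng/mL·h
F = (AUC_ev/D_ev)/(AUC_iv/D_iv) = (1574.024/50)/(728/20) = 31.48048/36.4 = 0.8648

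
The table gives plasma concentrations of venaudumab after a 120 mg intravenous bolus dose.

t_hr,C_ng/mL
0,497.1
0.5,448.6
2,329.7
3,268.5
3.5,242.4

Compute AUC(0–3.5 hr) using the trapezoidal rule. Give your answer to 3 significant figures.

AUC = 1250 ng/mL·hr

Trapezoidal AUC_0→3.5:
  [0→0.5]: (497.1+448.6)/2 × 0.5 = 236.425
  [0.5→2]: (448.6+329.7)/2 × 1.5 = 583.725
  [2→3]: (329.7+268.5)/2 × 1 = 299.1
  [3→3.5]: (268.5+242.4)/2 × 0.5 = 127.725
  Sum = 1246.975 ng/mL·hr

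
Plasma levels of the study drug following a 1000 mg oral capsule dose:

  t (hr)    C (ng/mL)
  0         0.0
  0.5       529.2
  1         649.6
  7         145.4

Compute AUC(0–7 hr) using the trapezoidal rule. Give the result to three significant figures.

Trapezoidal AUC_0→7:
  [0→0.5]: (0.0+529.2)/2 × 0.5 = 132.3
  [0.5→1]: (529.2+649.6)/2 × 0.5 = 294.7
  [1→7]: (649.6+145.4)/2 × 6 = 2385.0
  Sum = 2812.0 ng/mL·hr

AUC = 2810 ng/mL·hr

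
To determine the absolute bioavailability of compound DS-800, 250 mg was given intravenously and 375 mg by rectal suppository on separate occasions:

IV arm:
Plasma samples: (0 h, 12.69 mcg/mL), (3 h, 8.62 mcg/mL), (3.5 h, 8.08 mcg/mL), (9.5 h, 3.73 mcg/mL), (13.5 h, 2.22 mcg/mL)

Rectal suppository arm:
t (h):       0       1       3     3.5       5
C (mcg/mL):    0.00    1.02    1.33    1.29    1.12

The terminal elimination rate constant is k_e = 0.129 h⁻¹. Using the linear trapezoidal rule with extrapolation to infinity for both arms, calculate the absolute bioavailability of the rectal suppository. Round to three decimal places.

Trapezoidal AUC_0→13.5 (IV):
  [0→3]: (12.69+8.62)/2 × 3 = 31.965
  [3→3.5]: (8.62+8.08)/2 × 0.5 = 4.175
  [3.5→9.5]: (8.08+3.73)/2 × 6 = 35.43
  [9.5→13.5]: (3.73+2.22)/2 × 4 = 11.9
  Sum = 83.47 mcg/mL·h
IV tail: 2.22/0.129 = 17.209; AUC_iv,0→∞ = 83.47 + 17.209 = 100.679 mcg/mL·h
Trapezoidal AUC_0→5 (rectal suppository):
  [0→1]: (0.00+1.02)/2 × 1 = 0.51
  [1→3]: (1.02+1.33)/2 × 2 = 2.35
  [3→3.5]: (1.33+1.29)/2 × 0.5 = 0.655
  [3.5→5]: (1.29+1.12)/2 × 1.5 = 1.8075
  Sum = 5.3225 mcg/mL·h
rectal suppository tail: 1.12/0.129 = 8.682; AUC_ev,0→∞ = 5.3225 + 8.682 = 14.0045 mcg/mL·h
F = (AUC_ev/D_ev)/(AUC_iv/D_iv) = (14.0045/375)/(100.679/250) = 0.0373453/0.402716 = 0.0927

F = 0.093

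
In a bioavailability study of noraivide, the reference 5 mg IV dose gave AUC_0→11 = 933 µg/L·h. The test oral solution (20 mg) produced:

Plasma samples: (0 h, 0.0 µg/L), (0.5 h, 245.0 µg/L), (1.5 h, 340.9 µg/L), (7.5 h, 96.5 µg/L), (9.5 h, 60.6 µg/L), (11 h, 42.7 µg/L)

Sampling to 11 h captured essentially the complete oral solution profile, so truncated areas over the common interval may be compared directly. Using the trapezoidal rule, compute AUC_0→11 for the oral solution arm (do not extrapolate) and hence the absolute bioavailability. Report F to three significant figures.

F = 0.509

Trapezoidal AUC_0→11 (oral solution):
  [0→0.5]: (0.0+245.0)/2 × 0.5 = 61.25
  [0.5→1.5]: (245.0+340.9)/2 × 1 = 292.95
  [1.5→7.5]: (340.9+96.5)/2 × 6 = 1312.2
  [7.5→9.5]: (96.5+60.6)/2 × 2 = 157.1
  [9.5→11]: (60.6+42.7)/2 × 1.5 = 77.475
  Sum = 1900.975 µg/L·h
F = (AUC_ev/D_ev)/(AUC_iv/D_iv) = (1900.975/20)/(933/5) = 95.04875/186.6 = 0.5094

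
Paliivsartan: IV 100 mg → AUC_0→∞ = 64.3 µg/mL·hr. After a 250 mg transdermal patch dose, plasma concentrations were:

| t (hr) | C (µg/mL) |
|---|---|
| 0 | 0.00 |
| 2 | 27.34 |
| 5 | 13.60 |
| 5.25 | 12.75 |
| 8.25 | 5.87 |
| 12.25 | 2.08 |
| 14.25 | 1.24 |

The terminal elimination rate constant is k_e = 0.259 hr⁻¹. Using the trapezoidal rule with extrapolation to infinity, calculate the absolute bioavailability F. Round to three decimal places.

F = 0.896

Trapezoidal AUC_0→14.25 (transdermal patch):
  [0→2]: (0.00+27.34)/2 × 2 = 27.34
  [2→5]: (27.34+13.60)/2 × 3 = 61.41
  [5→5.25]: (13.60+12.75)/2 × 0.25 = 3.29375
  [5.25→8.25]: (12.75+5.87)/2 × 3 = 27.93
  [8.25→12.25]: (5.87+2.08)/2 × 4 = 15.9
  [12.25→14.25]: (2.08+1.24)/2 × 2 = 3.32
  Sum = 139.19375 µg/mL·hr
Tail: C_last/k_e = 1.24/0.259 = 4.788
AUC_0→∞ (transdermal patch) = 139.19375 + 4.788 = 143.98175 µg/mL·hr
F = (AUC_ev/D_ev)/(AUC_iv/D_iv) = (143.98175/250)/(64.3/100) = 0.575927/0.643 = 0.8957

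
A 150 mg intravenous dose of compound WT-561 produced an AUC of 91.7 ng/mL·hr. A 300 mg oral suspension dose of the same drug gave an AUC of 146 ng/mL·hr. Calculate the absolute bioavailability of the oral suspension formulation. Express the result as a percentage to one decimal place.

F = 79.6%

F = (AUC_ev / D_ev) / (AUC_iv / D_iv)
  = (146/300) / (91.7/150)
  = 0.486667 / 0.611333 = 0.7961
  = 79.61%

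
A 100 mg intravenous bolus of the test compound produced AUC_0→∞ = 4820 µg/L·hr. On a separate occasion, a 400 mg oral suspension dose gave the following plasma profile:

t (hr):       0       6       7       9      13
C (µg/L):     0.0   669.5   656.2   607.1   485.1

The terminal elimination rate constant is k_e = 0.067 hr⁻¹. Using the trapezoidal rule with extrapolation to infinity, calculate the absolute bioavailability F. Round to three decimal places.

F = 0.693

Trapezoidal AUC_0→13 (oral suspension):
  [0→6]: (0.0+669.5)/2 × 6 = 2008.5
  [6→7]: (669.5+656.2)/2 × 1 = 662.85
  [7→9]: (656.2+607.1)/2 × 2 = 1263.3
  [9→13]: (607.1+485.1)/2 × 4 = 2184.4
  Sum = 6119.05 µg/L·hr
Tail: C_last/k_e = 485.1/0.067 = 7240.299
AUC_0→∞ (oral suspension) = 6119.05 + 7240.299 = 13359.349 µg/L·hr
F = (AUC_ev/D_ev)/(AUC_iv/D_iv) = (13359.349/400)/(4820/100) = 33.3984/48.2 = 0.6929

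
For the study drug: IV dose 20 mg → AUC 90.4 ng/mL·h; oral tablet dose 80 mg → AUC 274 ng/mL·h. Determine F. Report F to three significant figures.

F = (AUC_ev / D_ev) / (AUC_iv / D_iv)
  = (274/80) / (90.4/20)
  = 3.425 / 4.52 = 0.7577

F = 0.758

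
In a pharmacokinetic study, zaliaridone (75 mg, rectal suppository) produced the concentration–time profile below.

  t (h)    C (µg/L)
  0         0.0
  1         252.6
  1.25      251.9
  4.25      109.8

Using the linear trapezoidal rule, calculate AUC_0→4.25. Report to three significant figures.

Trapezoidal AUC_0→4.25:
  [0→1]: (0.0+252.6)/2 × 1 = 126.3
  [1→1.25]: (252.6+251.9)/2 × 0.25 = 63.0625
  [1.25→4.25]: (251.9+109.8)/2 × 3 = 542.55
  Sum = 731.9125 µg/L·h

AUC = 732 µg/L·h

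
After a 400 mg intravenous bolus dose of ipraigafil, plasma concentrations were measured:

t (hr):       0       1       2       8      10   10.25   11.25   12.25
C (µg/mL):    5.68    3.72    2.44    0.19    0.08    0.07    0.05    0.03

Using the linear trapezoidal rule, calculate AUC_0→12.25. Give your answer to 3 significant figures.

AUC = 16.1 µg/mL·hr

Trapezoidal AUC_0→12.25:
  [0→1]: (5.68+3.72)/2 × 1 = 4.7
  [1→2]: (3.72+2.44)/2 × 1 = 3.08
  [2→8]: (2.44+0.19)/2 × 6 = 7.89
  [8→10]: (0.19+0.08)/2 × 2 = 0.27
  [10→10.25]: (0.08+0.07)/2 × 0.25 = 0.01875
  [10.25→11.25]: (0.07+0.05)/2 × 1 = 0.06
  [11.25→12.25]: (0.05+0.03)/2 × 1 = 0.04
  Sum = 16.05875 µg/mL·hr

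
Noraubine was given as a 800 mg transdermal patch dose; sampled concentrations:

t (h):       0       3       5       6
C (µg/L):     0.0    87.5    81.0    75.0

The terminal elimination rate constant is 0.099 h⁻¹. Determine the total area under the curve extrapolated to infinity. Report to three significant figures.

AUC = 1140 µg/L·h

Trapezoidal AUC_0→6:
  [0→3]: (0.0+87.5)/2 × 3 = 131.25
  [3→5]: (87.5+81.0)/2 × 2 = 168.5
  [5→6]: (81.0+75.0)/2 × 1 = 78.0
  Sum = 377.75 µg/L·h
Extrapolated tail: C_last / k_e = 75.0 / 0.099 = 757.576
AUC_0→∞ = 377.75 + 757.576 = 1135.326 µg/L·h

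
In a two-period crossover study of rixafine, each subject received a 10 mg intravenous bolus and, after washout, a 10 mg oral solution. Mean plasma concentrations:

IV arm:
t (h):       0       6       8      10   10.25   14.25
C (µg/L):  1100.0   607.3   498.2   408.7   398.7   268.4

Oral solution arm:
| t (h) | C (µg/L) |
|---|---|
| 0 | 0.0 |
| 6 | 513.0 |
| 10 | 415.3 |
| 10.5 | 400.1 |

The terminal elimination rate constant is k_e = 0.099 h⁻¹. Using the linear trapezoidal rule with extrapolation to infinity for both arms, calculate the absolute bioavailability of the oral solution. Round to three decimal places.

Trapezoidal AUC_0→14.25 (IV):
  [0→6]: (1100.0+607.3)/2 × 6 = 5121.9
  [6→8]: (607.3+498.2)/2 × 2 = 1105.5
  [8→10]: (498.2+408.7)/2 × 2 = 906.9
  [10→10.25]: (408.7+398.7)/2 × 0.25 = 100.925
  [10.25→14.25]: (398.7+268.4)/2 × 4 = 1334.2
  Sum = 8569.425 µg/L·h
IV tail: 268.4/0.099 = 2711.111; AUC_iv,0→∞ = 8569.425 + 2711.111 = 11280.536 µg/L·h
Trapezoidal AUC_0→10.5 (oral solution):
  [0→6]: (0.0+513.0)/2 × 6 = 1539.0
  [6→10]: (513.0+415.3)/2 × 4 = 1856.6
  [10→10.5]: (415.3+400.1)/2 × 0.5 = 203.85
  Sum = 3599.45 µg/L·h
oral solution tail: 400.1/0.099 = 4041.414; AUC_ev,0→∞ = 3599.45 + 4041.414 = 7640.864 µg/L·h
F = (AUC_ev/D_ev)/(AUC_iv/D_iv) = (7640.864/10)/(11280.536/10) = 764.0864/1128.0536 = 0.6773

F = 0.677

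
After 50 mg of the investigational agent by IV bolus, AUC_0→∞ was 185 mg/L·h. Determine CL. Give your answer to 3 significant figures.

CL = 0.270 L/h

CL = Dose_iv / AUC_0→∞
   = 50 / 185 = 0.27027 L/h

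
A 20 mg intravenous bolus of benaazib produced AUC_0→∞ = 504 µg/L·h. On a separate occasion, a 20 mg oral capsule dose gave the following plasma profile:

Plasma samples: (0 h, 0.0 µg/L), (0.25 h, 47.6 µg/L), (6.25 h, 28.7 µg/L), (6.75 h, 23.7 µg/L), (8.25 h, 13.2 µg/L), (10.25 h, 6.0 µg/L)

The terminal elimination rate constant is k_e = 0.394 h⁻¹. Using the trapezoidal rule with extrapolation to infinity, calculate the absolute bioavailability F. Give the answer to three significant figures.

Trapezoidal AUC_0→10.25 (oral capsule):
  [0→0.25]: (0.0+47.6)/2 × 0.25 = 5.95
  [0.25→6.25]: (47.6+28.7)/2 × 6 = 228.9
  [6.25→6.75]: (28.7+23.7)/2 × 0.5 = 13.1
  [6.75→8.25]: (23.7+13.2)/2 × 1.5 = 27.675
  [8.25→10.25]: (13.2+6.0)/2 × 2 = 19.2
  Sum = 294.825 µg/L·h
Tail: C_last/k_e = 6.0/0.394 = 15.228
AUC_0→∞ (oral capsule) = 294.825 + 15.228 = 310.053 µg/L·h
F = (AUC_ev/D_ev)/(AUC_iv/D_iv) = (310.053/20)/(504/20) = 15.50265/25.2 = 0.6152

F = 0.615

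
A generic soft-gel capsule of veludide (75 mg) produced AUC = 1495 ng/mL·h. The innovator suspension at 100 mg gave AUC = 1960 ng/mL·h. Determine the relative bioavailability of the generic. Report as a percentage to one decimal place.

F_rel = (AUC_test/D_test) / (AUC_ref/D_ref)
      = (1495/75) / (1960/100)
      = 19.9333 / 19.6 = 1.0170 = 101.70%

F_rel = 101.7%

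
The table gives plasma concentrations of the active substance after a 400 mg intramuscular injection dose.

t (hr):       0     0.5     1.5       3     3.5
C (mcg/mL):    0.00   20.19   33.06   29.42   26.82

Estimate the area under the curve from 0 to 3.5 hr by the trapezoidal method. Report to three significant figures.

Trapezoidal AUC_0→3.5:
  [0→0.5]: (0.00+20.19)/2 × 0.5 = 5.0475
  [0.5→1.5]: (20.19+33.06)/2 × 1 = 26.625
  [1.5→3]: (33.06+29.42)/2 × 1.5 = 46.86
  [3→3.5]: (29.42+26.82)/2 × 0.5 = 14.06
  Sum = 92.5925 mcg/mL·hr

AUC = 92.6 mcg/mL·hr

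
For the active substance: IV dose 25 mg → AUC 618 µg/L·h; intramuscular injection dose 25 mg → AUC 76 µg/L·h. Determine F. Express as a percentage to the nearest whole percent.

F = (AUC_ev / D_ev) / (AUC_iv / D_iv)
  = (76/25) / (618/25)
  = 3.04 / 24.72 = 0.1230
  = 12.30%

F = 12%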